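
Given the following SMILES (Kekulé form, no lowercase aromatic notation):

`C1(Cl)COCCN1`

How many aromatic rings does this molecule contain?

0

The SMILES encodes a six-membered saturated ring with an oxygen and an N–H nitrogen at positions 1 and 4.
The 6-membered ring with one oxygen and one N–H (1,4) has only sp³ atoms, so it is not fully conjugated — not aromatic (morpholine).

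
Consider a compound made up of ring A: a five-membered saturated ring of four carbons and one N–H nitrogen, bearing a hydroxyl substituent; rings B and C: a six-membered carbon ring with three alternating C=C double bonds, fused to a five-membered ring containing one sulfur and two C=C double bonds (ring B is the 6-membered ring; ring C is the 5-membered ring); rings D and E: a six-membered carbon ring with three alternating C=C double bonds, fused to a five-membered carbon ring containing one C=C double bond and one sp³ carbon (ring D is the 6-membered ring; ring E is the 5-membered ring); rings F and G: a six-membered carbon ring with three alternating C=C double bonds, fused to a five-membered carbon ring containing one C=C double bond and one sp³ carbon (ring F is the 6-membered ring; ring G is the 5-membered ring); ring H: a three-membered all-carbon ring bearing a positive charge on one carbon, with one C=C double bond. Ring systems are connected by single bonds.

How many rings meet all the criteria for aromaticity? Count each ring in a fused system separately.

5

Ring A has only sp³ atoms, so it is not fully conjugated — not aromatic (pyrrolidine).
Rings B and C form a fused bicyclic system (with one sulfur) with 9 sp² atoms and 10 π electrons from ring double bonds plus a heteroatom lone pair. 10 = 4(2)+2, so the system is aromatic and both rings count as aromatic (benzothiophene).
Ring D is planar and fully conjugated; 3 ring double bonds give 6 π electrons. 6 = 4(1)+2, so ring D is aromatic (benzene ring).
Ring E has one sp³ carbon, so it is not fully conjugated — not aromatic (cyclopentene ring).
Ring F is fully conjugated (every ring atom contributes a p orbital); 3 ring double bonds give 6 π electrons. Since 6 = 4n+2 (n=1), ring F is aromatic (benzene ring).
Ring G has one sp³ carbon, so it is not fully conjugated — not aromatic (cyclopentene ring).
Ring H is fully conjugated (every ring atom contributes a p orbital); 1 ring double bond (2 π electrons) plus the carbocation's empty p orbital (0, but keeps the ring conjugated) give 2 π electrons. That satisfies 4n+2 with n=0, so ring H is aromatic (cyclopropenyl cation).
Aromatic: B, C, D, F, H. Total: 5.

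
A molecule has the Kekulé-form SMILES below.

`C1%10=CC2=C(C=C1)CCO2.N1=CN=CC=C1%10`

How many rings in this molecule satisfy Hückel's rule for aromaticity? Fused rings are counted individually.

2

The SMILES encodes a six-membered carbon ring with three alternating C=C double bonds, fused to a five-membered ring containing one oxygen and two sp³ carbons; a six-membered ring with nitrogens at positions 1 and 3 and three alternating double bonds.
The 6-membered ring is planar and fully conjugated; 3 ring double bonds give 6 π electrons. Since 6 = 4n+2 (n=1), it is aromatic (benzene ring).
The 5-membered ring with one oxygen has two sp³ carbons, so it is not fully conjugated — not aromatic (oxolane ring).
The 6-membered ring with two nitrogens (1,3) is fully conjugated (every ring atom contributes a p orbital); 3 ring double bonds give 6 π electrons. Since 6 = 4n+2 (n=1), it is aromatic (pyrimidine).
2 of the 3 rings are aromatic. Total: 2.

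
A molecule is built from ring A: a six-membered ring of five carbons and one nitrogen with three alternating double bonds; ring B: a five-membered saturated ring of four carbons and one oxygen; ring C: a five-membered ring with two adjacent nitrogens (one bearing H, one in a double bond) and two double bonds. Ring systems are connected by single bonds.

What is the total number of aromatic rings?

Ring A is fully conjugated (every ring atom contributes a p orbital); 3 ring double bonds give 6 π electrons. That satisfies 4n+2 with n=1, so ring A is aromatic (pyridine).
Ring B has only sp³ atoms, so it is not fully conjugated — not aromatic (tetrahydrofuran).
Ring C has a continuous p-orbital overlap around the ring; 2 ring double bonds (4 π electrons) plus a heteroatom lone pair (2) give 6 π electrons. Since 6 = 4n+2 (n=1), ring C is aromatic (pyrazole).
Aromatic: A, C. Total: 2.

2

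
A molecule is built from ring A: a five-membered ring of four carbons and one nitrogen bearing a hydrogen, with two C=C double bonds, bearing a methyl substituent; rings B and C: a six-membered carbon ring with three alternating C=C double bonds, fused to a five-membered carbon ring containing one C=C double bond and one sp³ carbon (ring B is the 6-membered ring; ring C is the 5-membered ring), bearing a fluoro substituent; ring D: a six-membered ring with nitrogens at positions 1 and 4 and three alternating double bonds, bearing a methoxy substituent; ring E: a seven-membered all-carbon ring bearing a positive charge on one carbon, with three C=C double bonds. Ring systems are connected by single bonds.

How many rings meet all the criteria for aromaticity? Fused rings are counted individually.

Ring A is planar and fully conjugated; 2 ring double bonds (4 π electrons) plus a heteroatom lone pair (2) give 6 π electrons. Since 6 = 4n+2 (n=1), ring A is aromatic (pyrrole).
Ring B is planar and fully conjugated; 3 ring double bonds give 6 π electrons. That satisfies 4n+2 with n=1, so ring B is aromatic (benzene ring).
Ring C has one sp³ carbon, so it is not fully conjugated — not aromatic (cyclopentene ring).
Ring D has a continuous p-orbital overlap around the ring; 3 ring double bonds give 6 π electrons. That satisfies 4n+2 with n=1, so ring D is aromatic (pyrazine).
Ring E is fully conjugated (every ring atom contributes a p orbital); 3 ring double bonds (6 π electrons) plus the carbocation's empty p orbital (0, but keeps the ring conjugated) give 6 π electrons. 6 = 4(1)+2, so ring E is aromatic (tropylium cation).
Aromatic: A, B, D, E. Total: 4.

4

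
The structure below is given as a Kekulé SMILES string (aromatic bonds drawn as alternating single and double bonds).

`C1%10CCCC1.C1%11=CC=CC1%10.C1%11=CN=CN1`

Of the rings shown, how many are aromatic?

1

The SMILES encodes a five-membered saturated carbon ring; a five-membered carbon ring with two conjugated C=C double bonds and one sp³ carbon; a five-membered ring with nitrogens at positions 1 and 3 (one bearing H, one in a C=N bond) and two double bonds.
The 5-membered ring has only sp³ atoms, so it is not fully conjugated — not aromatic (cyclopentane).
The second 5-membered ring has one sp³ carbon, so it is not fully conjugated — not aromatic (cyclopentadiene).
The 5-membered ring with two nitrogens (one N–H, one =N–) has a continuous p-orbital overlap around the ring; 2 ring double bonds (4 π electrons) plus a heteroatom lone pair (2) give 6 π electrons. Since 6 = 4n+2 (n=1), it is aromatic (imidazole).
1 of the 3 rings is aromatic. Total: 1.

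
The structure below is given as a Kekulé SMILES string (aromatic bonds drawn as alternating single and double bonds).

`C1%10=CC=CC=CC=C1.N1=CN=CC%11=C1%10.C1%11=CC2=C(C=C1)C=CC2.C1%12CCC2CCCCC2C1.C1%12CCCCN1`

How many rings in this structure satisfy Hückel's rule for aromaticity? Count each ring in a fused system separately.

2

The SMILES encodes an eight-membered carbon ring with four alternating C=C double bonds; a six-membered ring with nitrogens at positions 1 and 3 and three alternating double bonds; a six-membered carbon ring with three alternating C=C double bonds, fused to a five-membered carbon ring containing one C=C double bond and one sp³ carbon; two fused six-membered saturated carbon rings; a six-membered saturated ring of five carbons and one N–H nitrogen.
The 8-membered ring has only sp² ring atoms; a planar conformation would have a fully conjugated π system of 8 electrons. But 8 = 4(2), which is 4n not 4n+2, so it is not aromatic (cyclooctatetraene) — cyclooctatetraene distorts into a non-planar tub to avoid antiaromaticity.
The 6-membered ring with two nitrogens (1,3) has a continuous p-orbital overlap around the ring; 3 ring double bonds give 6 π electrons. That satisfies 4n+2 with n=1, so it is aromatic (pyrimidine).
The 6-membered ring has a continuous p-orbital overlap around the ring; 3 ring double bonds give 6 π electrons. 6 = 4(1)+2, so it is aromatic (benzene ring).
The 5-membered ring has one sp³ carbon, so it is not fully conjugated — not aromatic (cyclopentene ring).
The second 6-membered ring has only sp³ atoms, so it is not fully conjugated — not aromatic (cyclohexane ring).
The third 6-membered ring has only sp³ atoms, so it is not fully conjugated — not aromatic (cyclohexane ring).
The 6-membered ring with one N–H has only sp³ atoms, so it is not fully conjugated — not aromatic (piperidine).
2 of the 7 rings are aromatic. Total: 2.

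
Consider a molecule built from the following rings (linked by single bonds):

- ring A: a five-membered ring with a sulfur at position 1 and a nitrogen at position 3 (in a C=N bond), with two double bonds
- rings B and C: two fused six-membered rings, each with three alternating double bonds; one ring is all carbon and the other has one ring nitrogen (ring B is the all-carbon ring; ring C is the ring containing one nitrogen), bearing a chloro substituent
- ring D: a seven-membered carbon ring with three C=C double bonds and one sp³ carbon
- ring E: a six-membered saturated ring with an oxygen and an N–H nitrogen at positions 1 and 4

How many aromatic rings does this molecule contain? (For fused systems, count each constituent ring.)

3

Ring A has a continuous p-orbital overlap around the ring; 2 ring double bonds (4 π electrons) plus a heteroatom lone pair (2) give 6 π electrons. Since 6 = 4n+2 (n=1), ring A is aromatic (thiazole).
Rings B and C form a fused bicyclic system (with one nitrogen) with 10 sp² atoms and 10 π electrons from ring double bonds. 10 = 4(2)+2, so the system is aromatic and both rings count as aromatic (quinoline).
Ring D has one sp³ carbon, so it is not fully conjugated — not aromatic (cycloheptatriene).
Ring E has only sp³ atoms, so it is not fully conjugated — not aromatic (morpholine).
Aromatic: A, B, C. Total: 3.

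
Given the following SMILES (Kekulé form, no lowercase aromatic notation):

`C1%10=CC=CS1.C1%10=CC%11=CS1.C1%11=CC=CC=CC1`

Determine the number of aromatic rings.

The SMILES encodes a five-membered ring of four carbons and one sulfur, with two C=C double bonds; a five-membered ring of four carbons and one sulfur, with two C=C double bonds; a seven-membered carbon ring with three C=C double bonds and one sp³ carbon.
The 5-membered ring with one sulfur has a continuous p-orbital overlap around the ring; 2 ring double bonds (4 π electrons) plus a heteroatom lone pair (2) give 6 π electrons. 6 = 4(1)+2, so it is aromatic (thiophene).
The second 5-membered ring with one sulfur has a continuous p-orbital overlap around the ring; 2 ring double bonds (4 π electrons) plus a heteroatom lone pair (2) give 6 π electrons. 6 = 4(1)+2, so it is aromatic (thiophene).
The 7-membered ring has one sp³ carbon, so it is not fully conjugated — not aromatic (cycloheptatriene).
2 of the 3 rings are aromatic. Total: 2.

2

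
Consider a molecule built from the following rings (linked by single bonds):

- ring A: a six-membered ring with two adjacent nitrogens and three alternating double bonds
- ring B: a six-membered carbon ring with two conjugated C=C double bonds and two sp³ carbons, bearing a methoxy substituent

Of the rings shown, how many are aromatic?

1

Ring A is planar and fully conjugated; 3 ring double bonds give 6 π electrons. That satisfies 4n+2 with n=1, so ring A is aromatic (pyridazine).
Ring B has two sp³ carbons, so it is not fully conjugated — not aromatic (1,3-cyclohexadiene).
Aromatic: A. Total: 1.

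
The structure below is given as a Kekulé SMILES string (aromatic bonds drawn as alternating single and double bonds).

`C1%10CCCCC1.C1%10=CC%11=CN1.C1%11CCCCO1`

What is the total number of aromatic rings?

1

The SMILES encodes a six-membered saturated carbon ring; a five-membered ring of four carbons and one nitrogen bearing a hydrogen, with two C=C double bonds; a six-membered saturated ring of five carbons and one oxygen.
The 6-membered ring has only sp³ atoms, so it is not fully conjugated — not aromatic (cyclohexane).
The 5-membered ring with one N–H is fully conjugated (every ring atom contributes a p orbital); 2 ring double bonds (4 π electrons) plus a heteroatom lone pair (2) give 6 π electrons. 6 = 4(1)+2, so it is aromatic (pyrrole).
The 6-membered ring with one oxygen has only sp³ atoms, so it is not fully conjugated — not aromatic (tetrahydropyran).
1 of the 3 rings is aromatic. Total: 1.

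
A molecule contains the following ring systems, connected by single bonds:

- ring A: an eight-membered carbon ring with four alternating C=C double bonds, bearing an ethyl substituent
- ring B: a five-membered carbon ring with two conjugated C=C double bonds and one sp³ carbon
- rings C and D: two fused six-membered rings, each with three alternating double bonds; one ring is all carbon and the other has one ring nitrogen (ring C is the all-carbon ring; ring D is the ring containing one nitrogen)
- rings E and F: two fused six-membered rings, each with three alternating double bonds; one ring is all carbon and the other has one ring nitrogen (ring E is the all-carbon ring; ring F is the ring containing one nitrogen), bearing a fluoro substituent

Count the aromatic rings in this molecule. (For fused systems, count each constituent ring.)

4

Ring A has only sp² ring atoms; a planar conformation would have a fully conjugated π system of 8 electrons. But 8 = 4(2), which is 4n not 4n+2, so ring A is not aromatic (cyclooctatetraene) — cyclooctatetraene distorts into a non-planar tub to avoid antiaromaticity.
Ring B has one sp³ carbon, so it is not fully conjugated — not aromatic (cyclopentadiene).
Rings C and D form a fused bicyclic system (with one nitrogen) with 10 sp² atoms and 10 π electrons from ring double bonds. 10 = 4(2)+2, so the system is aromatic and both rings count as aromatic (quinoline).
Rings E and F form a fused bicyclic system (with one nitrogen) with 10 sp² atoms and 10 π electrons from ring double bonds. 10 = 4(2)+2, so the system is aromatic and both rings count as aromatic (quinoline).
Aromatic: C, D, E, F. Total: 4.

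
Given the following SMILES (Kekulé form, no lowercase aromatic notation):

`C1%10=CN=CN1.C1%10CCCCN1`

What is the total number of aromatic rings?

The SMILES encodes a five-membered ring with nitrogens at positions 1 and 3 (one bearing H, one in a C=N bond) and two double bonds; a six-membered saturated ring of five carbons and one N–H nitrogen.
The 5-membered ring with two nitrogens (one N–H, one =N–) is fully conjugated (every ring atom contributes a p orbital); 2 ring double bonds (4 π electrons) plus a heteroatom lone pair (2) give 6 π electrons. 6 = 4(1)+2, so it is aromatic (imidazole).
The 6-membered ring with one N–H has only sp³ atoms, so it is not fully conjugated — not aromatic (piperidine).
1 of the 2 rings is aromatic. Total: 1.

1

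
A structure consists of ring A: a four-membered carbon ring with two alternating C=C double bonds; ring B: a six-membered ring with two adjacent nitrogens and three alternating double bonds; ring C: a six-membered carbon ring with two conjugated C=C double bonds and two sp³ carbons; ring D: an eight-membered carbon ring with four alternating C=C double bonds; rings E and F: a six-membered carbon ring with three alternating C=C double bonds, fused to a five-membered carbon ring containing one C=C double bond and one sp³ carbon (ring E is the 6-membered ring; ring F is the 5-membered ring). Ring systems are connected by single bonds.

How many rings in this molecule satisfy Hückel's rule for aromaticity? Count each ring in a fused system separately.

2

Ring A has only sp² ring atoms; a planar conformation would have a fully conjugated π system of 4 electrons. But 4 = 4(1), which is 4n not 4n+2, so ring A is not aromatic (cyclobutadiene) — cyclobutadiene is antiaromatic and distorts to a rectangle.
Ring B is fully conjugated (every ring atom contributes a p orbital); 3 ring double bonds give 6 π electrons. Since 6 = 4n+2 (n=1), ring B is aromatic (pyridazine).
Ring C has two sp³ carbons, so it is not fully conjugated — not aromatic (1,3-cyclohexadiene).
Ring D has only sp² ring atoms; a planar conformation would have a fully conjugated π system of 8 electrons. But 8 = 4(2), which is 4n not 4n+2, so ring D is not aromatic (cyclooctatetraene) — cyclooctatetraene distorts into a non-planar tub to avoid antiaromaticity.
Ring E is fully conjugated (every ring atom contributes a p orbital); 3 ring double bonds give 6 π electrons. That satisfies 4n+2 with n=1, so ring E is aromatic (benzene ring).
Ring F has one sp³ carbon, so it is not fully conjugated — not aromatic (cyclopentene ring).
Aromatic: B, E. Total: 2.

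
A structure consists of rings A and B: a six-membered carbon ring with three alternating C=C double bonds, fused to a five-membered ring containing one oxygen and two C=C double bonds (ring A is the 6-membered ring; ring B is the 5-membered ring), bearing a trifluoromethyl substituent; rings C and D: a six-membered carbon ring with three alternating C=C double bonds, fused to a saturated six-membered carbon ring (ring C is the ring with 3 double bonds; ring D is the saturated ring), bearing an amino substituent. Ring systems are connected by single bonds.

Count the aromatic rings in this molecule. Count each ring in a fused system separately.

Rings A and B form a fused bicyclic system (with one oxygen) with 9 sp² atoms and 10 π electrons from ring double bonds plus a heteroatom lone pair. 10 = 4(2)+2, so the system is aromatic and both rings count as aromatic (benzofuran).
Ring C is fully conjugated (every ring atom contributes a p orbital); 3 ring double bonds give 6 π electrons. 6 = 4(1)+2, so ring C is aromatic (benzene ring).
Ring D has four sp³ carbons, so it is not fully conjugated — not aromatic (cyclohexane ring).
Aromatic: A, B, C. Total: 3.

3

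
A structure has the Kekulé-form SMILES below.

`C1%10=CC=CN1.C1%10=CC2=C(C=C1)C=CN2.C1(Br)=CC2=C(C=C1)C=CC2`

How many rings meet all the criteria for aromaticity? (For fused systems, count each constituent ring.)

The SMILES encodes a five-membered ring of four carbons and one nitrogen bearing a hydrogen, with two C=C double bonds; a six-membered carbon ring with three alternating C=C double bonds, fused to a five-membered ring containing one N–H nitrogen and two C=C double bonds; a six-membered carbon ring with three alternating C=C double bonds, fused to a five-membered carbon ring containing one C=C double bond and one sp³ carbon.
The 5-membered ring with one N–H is planar and fully conjugated; 2 ring double bonds (4 π electrons) plus a heteroatom lone pair (2) give 6 π electrons. 6 = 4(1)+2, so it is aromatic (pyrrole).
The fused 6/5-membered bicyclic (with one N–H) is a single π system with 9 sp² atoms and 10 π electrons from ring double bonds plus a heteroatom lone pair. 10 = 4(2)+2, so the system is aromatic and both rings count as aromatic (indole).
The 6-membered ring is planar and fully conjugated; 3 ring double bonds give 6 π electrons. That satisfies 4n+2 with n=1, so it is aromatic (benzene ring).
The 5-membered ring has one sp³ carbon, so it is not fully conjugated — not aromatic (cyclopentene ring).
4 of the 5 rings are aromatic. Total: 4.

4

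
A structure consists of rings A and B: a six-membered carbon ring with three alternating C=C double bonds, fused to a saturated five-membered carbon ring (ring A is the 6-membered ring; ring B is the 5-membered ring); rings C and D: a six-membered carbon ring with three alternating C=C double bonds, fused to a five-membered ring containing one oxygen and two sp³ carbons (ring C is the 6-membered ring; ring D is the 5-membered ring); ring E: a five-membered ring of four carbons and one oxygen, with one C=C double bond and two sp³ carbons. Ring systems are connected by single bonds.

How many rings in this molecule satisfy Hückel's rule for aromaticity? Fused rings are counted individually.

Ring A is fully conjugated (every ring atom contributes a p orbital); 3 ring double bonds give 6 π electrons. 6 = 4(1)+2, so ring A is aromatic (benzene ring).
Ring B has three sp³ carbons, so it is not fully conjugated — not aromatic (cyclopentane ring).
Ring C is fully conjugated (every ring atom contributes a p orbital); 3 ring double bonds give 6 π electrons. That satisfies 4n+2 with n=1, so ring C is aromatic (benzene ring).
Ring D has two sp³ carbons, so it is not fully conjugated — not aromatic (oxolane ring).
Ring E has two sp³ carbons, so it is not fully conjugated — not aromatic (2,3-dihydrofuran).
Aromatic: A, C. Total: 2.

2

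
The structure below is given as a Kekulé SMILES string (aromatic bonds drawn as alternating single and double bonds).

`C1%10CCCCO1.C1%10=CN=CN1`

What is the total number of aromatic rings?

The SMILES encodes a six-membered saturated ring of five carbons and one oxygen; a five-membered ring with nitrogens at positions 1 and 3 (one bearing H, one in a C=N bond) and two double bonds.
The 6-membered ring with one oxygen has only sp³ atoms, so it is not fully conjugated — not aromatic (tetrahydropyran).
The 5-membered ring with two nitrogens (one N–H, one =N–) is planar and fully conjugated; 2 ring double bonds (4 π electrons) plus a heteroatom lone pair (2) give 6 π electrons. That satisfies 4n+2 with n=1, so it is aromatic (imidazole).
1 of the 2 rings is aromatic. Total: 1.

1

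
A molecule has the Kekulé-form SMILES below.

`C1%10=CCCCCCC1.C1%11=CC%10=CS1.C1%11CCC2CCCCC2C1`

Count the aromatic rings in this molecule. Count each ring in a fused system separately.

1

The SMILES encodes an eight-membered carbon ring with one C=C double bond; a five-membered ring of four carbons and one sulfur, with two C=C double bonds; two fused six-membered saturated carbon rings.
The 8-membered ring has six sp³ carbons, so it is not fully conjugated — not aromatic (cyclooctene).
The 5-membered ring with one sulfur is planar and fully conjugated; 2 ring double bonds (4 π electrons) plus a heteroatom lone pair (2) give 6 π electrons. That satisfies 4n+2 with n=1, so it is aromatic (thiophene).
The 6-membered ring has only sp³ atoms, so it is not fully conjugated — not aromatic (cyclohexane ring).
The second 6-membered ring has only sp³ atoms, so it is not fully conjugated — not aromatic (cyclohexane ring).
1 of the 4 rings is aromatic. Total: 1.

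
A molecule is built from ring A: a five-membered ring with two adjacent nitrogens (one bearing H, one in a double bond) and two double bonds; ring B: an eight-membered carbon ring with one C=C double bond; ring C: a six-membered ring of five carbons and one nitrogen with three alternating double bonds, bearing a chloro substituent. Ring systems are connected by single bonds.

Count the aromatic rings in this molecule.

Ring A is planar and fully conjugated; 2 ring double bonds (4 π electrons) plus a heteroatom lone pair (2) give 6 π electrons. Since 6 = 4n+2 (n=1), ring A is aromatic (pyrazole).
Ring B has six sp³ carbons, so it is not fully conjugated — not aromatic (cyclooctene).
Ring C is fully conjugated (every ring atom contributes a p orbital); 3 ring double bonds give 6 π electrons. Since 6 = 4n+2 (n=1), ring C is aromatic (pyridine).
Aromatic: A, C. Total: 2.

2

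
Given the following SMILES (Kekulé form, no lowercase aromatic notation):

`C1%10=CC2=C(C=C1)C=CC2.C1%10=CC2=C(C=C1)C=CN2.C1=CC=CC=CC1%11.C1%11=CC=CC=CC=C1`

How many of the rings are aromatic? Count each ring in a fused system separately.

3

The SMILES encodes a six-membered carbon ring with three alternating C=C double bonds, fused to a five-membered carbon ring containing one C=C double bond and one sp³ carbon; a six-membered carbon ring with three alternating C=C double bonds, fused to a five-membered ring containing one N–H nitrogen and two C=C double bonds; a seven-membered carbon ring with three C=C double bonds and one sp³ carbon; an eight-membered carbon ring with four alternating C=C double bonds.
The 6-membered ring is fully conjugated (every ring atom contributes a p orbital); 3 ring double bonds give 6 π electrons. Since 6 = 4n+2 (n=1), it is aromatic (benzene ring).
The 5-membered ring has one sp³ carbon, so it is not fully conjugated — not aromatic (cyclopentene ring).
The fused 6/5-membered bicyclic (with one N–H) is a single π system with 9 sp² atoms and 10 π electrons from ring double bonds plus a heteroatom lone pair. 10 = 4(2)+2, so the system is aromatic and both rings count as aromatic (indole).
The 7-membered ring has one sp³ carbon, so it is not fully conjugated — not aromatic (cycloheptatriene).
The 8-membered ring has only sp² ring atoms; a planar conformation would have a fully conjugated π system of 8 electrons. But 8 = 4(2), which is 4n not 4n+2, so it is not aromatic (cyclooctatetraene) — cyclooctatetraene distorts into a non-planar tub to avoid antiaromaticity.
3 of the 6 rings are aromatic. Total: 3.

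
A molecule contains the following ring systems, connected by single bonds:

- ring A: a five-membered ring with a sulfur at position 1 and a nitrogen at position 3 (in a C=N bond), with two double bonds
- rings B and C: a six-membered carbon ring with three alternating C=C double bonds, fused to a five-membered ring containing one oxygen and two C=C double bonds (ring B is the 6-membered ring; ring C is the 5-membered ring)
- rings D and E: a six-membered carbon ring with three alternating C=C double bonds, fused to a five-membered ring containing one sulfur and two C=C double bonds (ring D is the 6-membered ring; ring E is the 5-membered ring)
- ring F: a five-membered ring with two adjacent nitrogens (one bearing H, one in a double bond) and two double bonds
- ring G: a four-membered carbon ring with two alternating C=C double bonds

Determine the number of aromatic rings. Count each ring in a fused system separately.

Ring A has a continuous p-orbital overlap around the ring; 2 ring double bonds (4 π electrons) plus a heteroatom lone pair (2) give 6 π electrons. That satisfies 4n+2 with n=1, so ring A is aromatic (thiazole).
Rings B and C form a fused bicyclic system (with one oxygen) with 9 sp² atoms and 10 π electrons from ring double bonds plus a heteroatom lone pair. 10 = 4(2)+2, so the system is aromatic and both rings count as aromatic (benzofuran).
Rings D and E form a fused bicyclic system (with one sulfur) with 9 sp² atoms and 10 π electrons from ring double bonds plus a heteroatom lone pair. 10 = 4(2)+2, so the system is aromatic and both rings count as aromatic (benzothiophene).
Ring F is planar and fully conjugated; 2 ring double bonds (4 π electrons) plus a heteroatom lone pair (2) give 6 π electrons. That satisfies 4n+2 with n=1, so ring F is aromatic (pyrazole).
Ring G has only sp² ring atoms; a planar conformation would have a fully conjugated π system of 4 electrons. But 4 = 4(1), which is 4n not 4n+2, so ring G is not aromatic (cyclobutadiene) — cyclobutadiene is antiaromatic and distorts to a rectangle.
Aromatic: A, B, C, D, E, F. Total: 6.

6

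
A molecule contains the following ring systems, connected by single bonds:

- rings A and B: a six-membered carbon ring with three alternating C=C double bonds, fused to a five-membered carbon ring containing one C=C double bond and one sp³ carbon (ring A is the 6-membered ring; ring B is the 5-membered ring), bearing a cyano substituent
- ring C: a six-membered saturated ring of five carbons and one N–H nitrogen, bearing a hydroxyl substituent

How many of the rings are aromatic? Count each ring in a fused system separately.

Ring A is fully conjugated (every ring atom contributes a p orbital); 3 ring double bonds give 6 π electrons. 6 = 4(1)+2, so ring A is aromatic (benzene ring).
Ring B has one sp³ carbon, so it is not fully conjugated — not aromatic (cyclopentene ring).
Ring C has only sp³ atoms, so it is not fully conjugated — not aromatic (piperidine).
Aromatic: A. Total: 1.

1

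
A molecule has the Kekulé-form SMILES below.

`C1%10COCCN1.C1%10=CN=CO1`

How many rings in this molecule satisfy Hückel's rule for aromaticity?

The SMILES encodes a six-membered saturated ring with an oxygen and an N–H nitrogen at positions 1 and 4; a five-membered ring with an oxygen at position 1 and a nitrogen at position 3 (in a C=N bond), with two double bonds.
The 6-membered ring with one oxygen and one N–H (1,4) has only sp³ atoms, so it is not fully conjugated — not aromatic (morpholine).
The 5-membered ring with one oxygen and one =N– is fully conjugated (every ring atom contributes a p orbital); 2 ring double bonds (4 π electrons) plus a heteroatom lone pair (2) give 6 π electrons. Since 6 = 4n+2 (n=1), it is aromatic (oxazole).
1 of the 2 rings is aromatic. Total: 1.

1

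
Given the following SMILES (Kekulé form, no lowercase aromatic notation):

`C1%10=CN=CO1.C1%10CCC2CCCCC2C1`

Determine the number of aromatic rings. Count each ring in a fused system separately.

1

The SMILES encodes a five-membered ring with an oxygen at position 1 and a nitrogen at position 3 (in a C=N bond), with two double bonds; two fused six-membered saturated carbon rings.
The 5-membered ring with one oxygen and one =N– has a continuous p-orbital overlap around the ring; 2 ring double bonds (4 π electrons) plus a heteroatom lone pair (2) give 6 π electrons. That satisfies 4n+2 with n=1, so it is aromatic (oxazole).
The 6-membered ring has only sp³ atoms, so it is not fully conjugated — not aromatic (cyclohexane ring).
The second 6-membered ring has only sp³ atoms, so it is not fully conjugated — not aromatic (cyclohexane ring).
1 of the 3 rings is aromatic. Total: 1.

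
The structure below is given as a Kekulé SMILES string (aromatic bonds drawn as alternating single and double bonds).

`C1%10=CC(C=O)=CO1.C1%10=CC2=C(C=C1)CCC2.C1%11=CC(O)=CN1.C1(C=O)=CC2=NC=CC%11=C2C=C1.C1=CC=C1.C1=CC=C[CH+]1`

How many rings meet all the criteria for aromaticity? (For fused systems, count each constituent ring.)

5

The SMILES encodes a five-membered ring of four carbons and one oxygen, with two C=C double bonds; a six-membered carbon ring with three alternating C=C double bonds, fused to a saturated five-membered carbon ring; a five-membered ring of four carbons and one nitrogen bearing a hydrogen, with two C=C double bonds; two fused six-membered rings, each with three alternating double bonds; one ring is all carbon and the other has one ring nitrogen; a four-membered carbon ring with two alternating C=C double bonds; a five-membered all-carbon ring bearing a positive charge on one carbon, with two C=C double bonds.
The 5-membered ring with one oxygen is fully conjugated (every ring atom contributes a p orbital); 2 ring double bonds (4 π electrons) plus a heteroatom lone pair (2) give 6 π electrons. That satisfies 4n+2 with n=1, so it is aromatic (furan).
The 6-membered ring has a continuous p-orbital overlap around the ring; 3 ring double bonds give 6 π electrons. Since 6 = 4n+2 (n=1), it is aromatic (benzene ring).
The 5-membered ring has three sp³ carbons, so it is not fully conjugated — not aromatic (cyclopentane ring).
The 5-membered ring with one N–H is fully conjugated (every ring atom contributes a p orbital); 2 ring double bonds (4 π electrons) plus a heteroatom lone pair (2) give 6 π electrons. That satisfies 4n+2 with n=1, so it is aromatic (pyrrole).
The fused 6/6-membered bicyclic (with one nitrogen) is a single π system with 10 sp² atoms and 10 π electrons from ring double bonds. 10 = 4(2)+2, so the system is aromatic and both rings count as aromatic (quinoline).
The 4-membered ring has only sp² ring atoms; a planar conformation would have a fully conjugated π system of 4 electrons. But 4 = 4(1), which is 4n not 4n+2, so it is not aromatic (cyclobutadiene) — cyclobutadiene is antiaromatic and distorts to a rectangle.
The second 5-membered ring has only sp² ring atoms; a planar conformation would have a fully conjugated π system of 4 electrons. But 4 = 4(1), which is 4n not 4n+2, so it is not aromatic (cyclopentadienyl cation).
5 of the 8 rings are aromatic. Total: 5.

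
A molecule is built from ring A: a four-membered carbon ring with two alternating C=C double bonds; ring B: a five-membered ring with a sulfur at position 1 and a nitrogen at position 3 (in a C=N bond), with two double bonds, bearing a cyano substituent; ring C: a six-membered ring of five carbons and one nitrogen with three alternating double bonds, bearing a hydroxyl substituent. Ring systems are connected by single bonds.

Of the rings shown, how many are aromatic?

Ring A has only sp² ring atoms; a planar conformation would have a fully conjugated π system of 4 electrons. But 4 = 4(1), which is 4n not 4n+2, so ring A is not aromatic (cyclobutadiene) — cyclobutadiene is antiaromatic and distorts to a rectangle.
Ring B is planar and fully conjugated; 2 ring double bonds (4 π electrons) plus a heteroatom lone pair (2) give 6 π electrons. That satisfies 4n+2 with n=1, so ring B is aromatic (thiazole).
Ring C is fully conjugated (every ring atom contributes a p orbital); 3 ring double bonds give 6 π electrons. Since 6 = 4n+2 (n=1), ring C is aromatic (pyridine).
Aromatic: B, C. Total: 2.

2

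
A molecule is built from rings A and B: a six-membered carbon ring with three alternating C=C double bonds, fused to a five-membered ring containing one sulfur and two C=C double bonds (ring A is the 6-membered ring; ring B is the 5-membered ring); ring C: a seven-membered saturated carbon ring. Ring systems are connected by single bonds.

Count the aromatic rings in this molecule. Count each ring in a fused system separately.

Rings A and B form a fused bicyclic system (with one sulfur) with 9 sp² atoms and 10 π electrons from ring double bonds plus a heteroatom lone pair. 10 = 4(2)+2, so the system is aromatic and both rings count as aromatic (benzothiophene).
Ring C has only sp³ atoms, so it is not fully conjugated — not aromatic (cycloheptane).
Aromatic: A, B. Total: 2.

2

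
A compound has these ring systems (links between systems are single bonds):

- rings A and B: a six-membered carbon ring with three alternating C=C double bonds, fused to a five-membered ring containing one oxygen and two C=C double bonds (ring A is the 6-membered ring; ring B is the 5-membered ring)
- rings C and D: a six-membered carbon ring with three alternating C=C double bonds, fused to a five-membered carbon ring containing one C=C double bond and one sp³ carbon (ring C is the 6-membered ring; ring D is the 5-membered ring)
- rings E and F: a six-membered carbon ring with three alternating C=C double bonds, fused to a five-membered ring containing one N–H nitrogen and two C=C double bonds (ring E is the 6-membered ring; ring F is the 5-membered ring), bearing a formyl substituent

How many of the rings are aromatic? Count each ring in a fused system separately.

Rings A and B form a fused bicyclic system (with one oxygen) with 9 sp² atoms and 10 π electrons from ring double bonds plus a heteroatom lone pair. 10 = 4(2)+2, so the system is aromatic and both rings count as aromatic (benzofuran).
Ring C has a continuous p-orbital overlap around the ring; 3 ring double bonds give 6 π electrons. That satisfies 4n+2 with n=1, so ring C is aromatic (benzene ring).
Ring D has one sp³ carbon, so it is not fully conjugated — not aromatic (cyclopentene ring).
Rings E and F form a fused bicyclic system (with one N–H) with 9 sp² atoms and 10 π electrons from ring double bonds plus a heteroatom lone pair. 10 = 4(2)+2, so the system is aromatic and both rings count as aromatic (indole).
Aromatic: A, B, C, E, F. Total: 5.

5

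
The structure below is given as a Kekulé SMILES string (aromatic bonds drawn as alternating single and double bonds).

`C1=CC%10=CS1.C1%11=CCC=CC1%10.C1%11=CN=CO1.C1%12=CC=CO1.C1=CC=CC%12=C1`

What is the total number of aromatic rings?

The SMILES encodes a five-membered ring of four carbons and one sulfur, with two C=C double bonds; a six-membered carbon ring with two isolated C=C double bonds and two sp³ carbons; a five-membered ring with an oxygen at position 1 and a nitrogen at position 3 (in a C=N bond), with two double bonds; a five-membered ring of four carbons and one oxygen, with two C=C double bonds; a six-membered carbon ring with three alternating C=C double bonds.
The 5-membered ring with one sulfur is planar and fully conjugated; 2 ring double bonds (4 π electrons) plus a heteroatom lone pair (2) give 6 π electrons. Since 6 = 4n+2 (n=1), it is aromatic (thiophene).
The 6-membered ring has two sp³ carbons, so it is not fully conjugated — not aromatic (1,4-cyclohexadiene).
The 5-membered ring with one oxygen and one =N– has a continuous p-orbital overlap around the ring; 2 ring double bonds (4 π electrons) plus a heteroatom lone pair (2) give 6 π electrons. Since 6 = 4n+2 (n=1), it is aromatic (oxazole).
The 5-membered ring with one oxygen has a continuous p-orbital overlap around the ring; 2 ring double bonds (4 π electrons) plus a heteroatom lone pair (2) give 6 π electrons. That satisfies 4n+2 with n=1, so it is aromatic (furan).
The second 6-membered ring is fully conjugated (every ring atom contributes a p orbital); 3 ring double bonds give 6 π electrons. 6 = 4(1)+2, so it is aromatic (benzene).
4 of the 5 rings are aromatic. Total: 4.

4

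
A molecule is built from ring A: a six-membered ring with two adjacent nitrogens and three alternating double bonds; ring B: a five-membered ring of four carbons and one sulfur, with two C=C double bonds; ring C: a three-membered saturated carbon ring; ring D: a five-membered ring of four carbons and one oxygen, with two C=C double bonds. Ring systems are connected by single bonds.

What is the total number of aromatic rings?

Ring A is fully conjugated (every ring atom contributes a p orbital); 3 ring double bonds give 6 π electrons. Since 6 = 4n+2 (n=1), ring A is aromatic (pyridazine).
Ring B is fully conjugated (every ring atom contributes a p orbital); 2 ring double bonds (4 π electrons) plus a heteroatom lone pair (2) give 6 π electrons. 6 = 4(1)+2, so ring B is aromatic (thiophene).
Ring C has only sp³ atoms, so it is not fully conjugated — not aromatic (cyclopropane).
Ring D has a continuous p-orbital overlap around the ring; 2 ring double bonds (4 π electrons) plus a heteroatom lone pair (2) give 6 π electrons. That satisfies 4n+2 with n=1, so ring D is aromatic (furan).
Aromatic: A, B, D. Total: 3.

3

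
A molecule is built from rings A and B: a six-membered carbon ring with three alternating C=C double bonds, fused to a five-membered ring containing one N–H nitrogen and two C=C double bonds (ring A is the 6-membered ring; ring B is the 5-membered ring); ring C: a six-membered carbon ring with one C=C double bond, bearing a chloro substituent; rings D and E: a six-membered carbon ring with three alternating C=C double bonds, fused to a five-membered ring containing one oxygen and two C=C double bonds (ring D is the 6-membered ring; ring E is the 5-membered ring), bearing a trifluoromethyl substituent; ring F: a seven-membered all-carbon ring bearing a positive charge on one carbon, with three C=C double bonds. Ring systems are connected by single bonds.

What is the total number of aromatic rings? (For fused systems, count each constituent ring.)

Rings A and B form a fused bicyclic system (with one N–H) with 9 sp² atoms and 10 π electrons from ring double bonds plus a heteroatom lone pair. 10 = 4(2)+2, so the system is aromatic and both rings count as aromatic (indole).
Ring C has four sp³ carbons, so it is not fully conjugated — not aromatic (cyclohexene).
Rings D and E form a fused bicyclic system (with one oxygen) with 9 sp² atoms and 10 π electrons from ring double bonds plus a heteroatom lone pair. 10 = 4(2)+2, so the system is aromatic and both rings count as aromatic (benzofuran).
Ring F has a continuous p-orbital overlap around the ring; 3 ring double bonds (6 π electrons) plus the carbocation's empty p orbital (0, but keeps the ring conjugated) give 6 π electrons. Since 6 = 4n+2 (n=1), ring F is aromatic (tropylium cation).
Aromatic: A, B, D, E, F. Total: 5.

5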